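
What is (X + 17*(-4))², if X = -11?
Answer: 6241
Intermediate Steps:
(X + 17*(-4))² = (-11 + 17*(-4))² = (-11 - 68)² = (-79)² = 6241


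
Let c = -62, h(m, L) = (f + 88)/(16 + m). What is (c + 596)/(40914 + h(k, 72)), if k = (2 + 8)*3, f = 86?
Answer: 4094/313703 ≈ 0.013051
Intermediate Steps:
k = 30 (k = 10*3 = 30)
h(m, L) = 174/(16 + m) (h(m, L) = (86 + 88)/(16 + m) = 174/(16 + m))
(c + 596)/(40914 + h(k, 72)) = (-62 + 596)/(40914 + 174/(16 + 30)) = 534/(40914 + 174/46) = 534/(40914 + 174*(1/46)) = 534/(40914 + 87/23) = 534/(941109/23) = 534*(23/941109) = 4094/313703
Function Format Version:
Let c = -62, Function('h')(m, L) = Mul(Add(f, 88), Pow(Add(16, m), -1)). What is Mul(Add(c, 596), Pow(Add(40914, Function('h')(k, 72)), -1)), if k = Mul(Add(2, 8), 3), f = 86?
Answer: Rational(4094, 313703) ≈ 0.013051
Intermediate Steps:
k = 30 (k = Mul(10, 3) = 30)
Function('h')(m, L) = Mul(174, Pow(Add(16, m), -1)) (Function('h')(m, L) = Mul(Add(86, 88), Pow(Add(16, m), -1)) = Mul(174, Pow(Add(16, m), -1)))
Mul(Add(c, 596), Pow(Add(40914, Function('h')(k, 72)), -1)) = Mul(Add(-62, 596), Pow(Add(40914, Mul(174, Pow(Add(16, 30), -1))), -1)) = Mul(534, Pow(Add(40914, Mul(174, Pow(46, -1))), -1)) = Mul(534, Pow(Add(40914, Mul(174, Rational(1, 46))), -1)) = Mul(534, Pow(Add(40914, Rational(87, 23)), -1)) = Mul(534, Pow(Rational(941109, 23), -1)) = Mul(534, Rational(23, 941109)) = Rational(4094, 313703)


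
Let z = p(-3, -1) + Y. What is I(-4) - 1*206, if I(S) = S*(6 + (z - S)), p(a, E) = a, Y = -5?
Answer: -214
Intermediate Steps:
z = -8 (z = -3 - 5 = -8)
I(S) = S*(-2 - S) (I(S) = S*(6 + (-8 - S)) = S*(-2 - S))
I(-4) - 1*206 = -1*(-4)*(2 - 4) - 1*206 = -1*(-4)*(-2) - 206 = -8 - 206 = -214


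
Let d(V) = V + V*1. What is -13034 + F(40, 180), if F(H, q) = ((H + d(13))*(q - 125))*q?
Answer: 640366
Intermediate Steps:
d(V) = 2*V (d(V) = V + V = 2*V)
F(H, q) = q*(-125 + q)*(26 + H) (F(H, q) = ((H + 2*13)*(q - 125))*q = ((H + 26)*(-125 + q))*q = ((26 + H)*(-125 + q))*q = ((-125 + q)*(26 + H))*q = q*(-125 + q)*(26 + H))
-13034 + F(40, 180) = -13034 + 180*(-3250 - 125*40 + 26*180 + 40*180) = -13034 + 180*(-3250 - 5000 + 4680 + 7200) = -13034 + 180*3630 = -13034 + 653400 = 640366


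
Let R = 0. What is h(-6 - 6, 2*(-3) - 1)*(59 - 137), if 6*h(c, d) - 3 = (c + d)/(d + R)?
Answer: -520/7 ≈ -74.286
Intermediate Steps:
h(c, d) = 1/2 + (c + d)/(6*d) (h(c, d) = 1/2 + ((c + d)/(d + 0))/6 = 1/2 + ((c + d)/d)/6 = 1/2 + (c + d)/(6*d))
h(-6 - 6, 2*(-3) - 1)*(59 - 137) = (((-6 - 6) + 4*(2*(-3) - 1))/(6*(2*(-3) - 1)))*(59 - 137) = ((-12 + 4*(-6 - 1))/(6*(-6 - 1)))*(-78) = ((1/6)*(-12 + 4*(-7))/(-7))*(-78) = ((1/6)*(-1/7)*(-12 - 28))*(-78) = ((1/6)*(-1/7)*(-40))*(-78) = (20/21)*(-78) = -520/7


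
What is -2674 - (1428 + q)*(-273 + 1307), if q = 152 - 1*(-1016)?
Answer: -2686938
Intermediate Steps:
q = 1168 (q = 152 + 1016 = 1168)
-2674 - (1428 + q)*(-273 + 1307) = -2674 - (1428 + 1168)*(-273 + 1307) = -2674 - 2596*1034 = -2674 - 1*2684264 = -2674 - 2684264 = -2686938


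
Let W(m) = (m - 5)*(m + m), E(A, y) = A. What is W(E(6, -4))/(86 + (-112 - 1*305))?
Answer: -12/331 ≈ -0.036254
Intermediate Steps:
W(m) = 2*m*(-5 + m) (W(m) = (-5 + m)*(2*m) = 2*m*(-5 + m))
W(E(6, -4))/(86 + (-112 - 1*305)) = (2*6*(-5 + 6))/(86 + (-112 - 1*305)) = (2*6*1)/(86 + (-112 - 305)) = 12/(86 - 417) = 12/(-331) = -1/331*12 = -12/331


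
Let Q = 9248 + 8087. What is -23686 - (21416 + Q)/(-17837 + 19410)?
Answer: -37296829/1573 ≈ -23711.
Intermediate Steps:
Q = 17335
-23686 - (21416 + Q)/(-17837 + 19410) = -23686 - (21416 + 17335)/(-17837 + 19410) = -23686 - 38751/1573 = -37296829/1573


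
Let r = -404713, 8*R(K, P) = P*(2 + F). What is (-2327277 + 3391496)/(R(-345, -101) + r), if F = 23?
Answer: -8513752/3240229 ≈ -2.6275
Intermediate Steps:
R(K, P) = 25*P/8 (R(K, P) = (P*(2 + 23))/8 = (P*25)/8 = (25*P)/8 = 25*P/8)
(-2327277 + 3391496)/(R(-345, -101) + r) = (-2327277 + 3391496)/((25/8)*(-101) - 404713) = 1064219/(-2525/8 - 404713) = 1064219/(-3240229/8) = 1064219*(-8/3240229) = -8513752/3240229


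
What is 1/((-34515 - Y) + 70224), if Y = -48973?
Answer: 1/84682 ≈ 1.1809e-5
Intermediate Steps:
1/((-34515 - Y) + 70224) = 1/((-34515 - 1*(-48973)) + 70224) = 1/((-34515 + 48973) + 70224) = 1/(14458 + 70224) = 1/84682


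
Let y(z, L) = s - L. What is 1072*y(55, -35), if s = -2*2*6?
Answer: 11792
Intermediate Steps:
s = -24 (s = -4*6 = -24)
y(z, L) = -24 - L
1072*y(55, -35) = 1072*(-24 - 1*(-35)) = 1072*(-24 + 35) = 1072*11 = 11792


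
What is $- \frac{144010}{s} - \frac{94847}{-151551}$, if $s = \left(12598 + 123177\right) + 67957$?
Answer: $- \frac{1250745253}{15437894166} \approx -0.081018$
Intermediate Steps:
$s = 203732$ ($s = 135775 + 67957 = 203732$)
$- \frac{144010}{s} - \frac{94847}{-151551} = - \frac{144010}{203732} - \frac{94847}{-151551} = \left(-144010\right) \frac{1}{203732} - - \frac{94847}{151551} = - \frac{72005}{101866} + \frac{94847}{151551} = - \frac{1250745253}{15437894166}$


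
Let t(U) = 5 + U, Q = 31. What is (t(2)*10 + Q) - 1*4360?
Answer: -4259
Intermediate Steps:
(t(2)*10 + Q) - 1*4360 = ((5 + 2)*10 + 31) - 1*4360 = (7*10 + 31) - 4360 = (70 + 31) - 4360 = 101 - 4360 = -4259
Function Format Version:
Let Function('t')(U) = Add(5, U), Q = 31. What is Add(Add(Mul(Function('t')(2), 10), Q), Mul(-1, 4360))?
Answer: -4259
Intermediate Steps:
Add(Add(Mul(Function('t')(2), 10), Q), Mul(-1, 4360)) = Add(Add(Mul(Add(5, 2), 10), 31), Mul(-1, 4360)) = Add(Add(Mul(7, 10), 31), -4360) = Add(Add(70, 31), -4360) = Add(101, -4360) = -4259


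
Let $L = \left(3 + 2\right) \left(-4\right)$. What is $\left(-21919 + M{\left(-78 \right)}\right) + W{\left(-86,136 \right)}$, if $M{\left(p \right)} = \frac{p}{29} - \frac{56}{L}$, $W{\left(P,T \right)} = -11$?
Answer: $- \frac{3179834}{145} \approx -21930.0$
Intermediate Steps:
$L = -20$ ($L = 5 \left(-4\right) = -20$)
$M{\left(p \right)} = \frac{14}{5} + \frac{p}{29}$ ($M{\left(p \right)} = \frac{p}{29} - \frac{56}{-20} = p \frac{1}{29} - - \frac{14}{5} = \frac{p}{29} + \frac{14}{5} = \frac{14}{5} + \frac{p}{29}$)
$\left(-21919 + M{\left(-78 \right)}\right) + W{\left(-86,136 \right)} = \left(-21919 + \left(\frac{14}{5} + \frac{1}{29} \left(-78\right)\right)\right) - 11 = \left(-21919 + \left(\frac{14}{5} - \frac{78}{29}\right)\right) - 11 = \left(-21919 + \frac{16}{145}\right) - 11 = - \frac{3178239}{145} - 11 = - \frac{3179834}{145}$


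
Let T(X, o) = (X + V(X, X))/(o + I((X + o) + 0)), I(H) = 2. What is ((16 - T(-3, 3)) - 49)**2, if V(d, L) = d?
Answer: 25281/25 ≈ 1011.2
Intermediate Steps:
T(X, o) = 2*X/(2 + o) (T(X, o) = (X + X)/(o + 2) = (2*X)/(2 + o) = 2*X/(2 + o))
((16 - T(-3, 3)) - 49)**2 = ((16 - 2*(-3)/(2 + 3)) - 49)**2 = ((16 - 2*(-3)/5) - 49)**2 = ((16 - 1*(-6/5)) - 49)**2 = ((16 + 6/5) - 49)**2 = (86/5 - 49)**2 = (-159/5)**2 = 25281/25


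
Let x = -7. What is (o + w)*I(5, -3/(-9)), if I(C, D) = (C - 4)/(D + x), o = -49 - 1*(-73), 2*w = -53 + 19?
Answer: -21/20 ≈ -1.0500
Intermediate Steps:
w = -17 (w = (-53 + 19)/2 = (½)*(-34) = -17)
o = 24 (o = -49 + 73 = 24)
I(C, D) = (-4 + C)/(-7 + D) (I(C, D) = (C - 4)/(D - 7) = (-4 + C)/(-7 + D))
(o + w)*I(5, -3/(-9)) = (24 - 17)*((-4 + 5)/(-7 - 3/(-9))) = 7*(1/(-7 - 3*(-⅑))) = 7*(1/(-7 + ⅓)) = 7*(1/(-20/3)) = 7*(-3/20*1) = 7*(-3/20) = -21/20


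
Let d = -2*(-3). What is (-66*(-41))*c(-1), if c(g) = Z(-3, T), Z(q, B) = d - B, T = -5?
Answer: 29766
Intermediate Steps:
d = 6
Z(q, B) = 6 - B
c(g) = 11 (c(g) = 6 - 1*(-5) = 6 + 5 = 11)
(-66*(-41))*c(-1) = -66*(-41)*11 = 2706*11 = 29766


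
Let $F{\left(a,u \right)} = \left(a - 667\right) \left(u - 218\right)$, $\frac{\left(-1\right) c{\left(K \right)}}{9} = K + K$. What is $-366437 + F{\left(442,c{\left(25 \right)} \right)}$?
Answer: $-216137$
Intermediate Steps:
$c{\left(K \right)} = - 18 K$ ($c{\left(K \right)} = - 9 \left(K + K\right) = - 9 \cdot 2 K = - 18 K$)
$F{\left(a,u \right)} = \left(-667 + a\right) \left(-218 + u\right)$ ($F{\left(a,u \right)} = \left(a - 667\right) \left(-218 + u\right) = \left(-667 + a\right) \left(-218 + u\right)$)
$-366437 + F{\left(442,c{\left(25 \right)} \right)} = -366437 + \left(145406 - 667 \left(\left(-18\right) 25\right) - 96356 + 442 \left(\left(-18\right) 25\right)\right) = -366437 + \left(145406 - -300150 - 96356 + 442 \left(-450\right)\right) = -366437 + \left(145406 + 300150 - 96356 - 198900\right) = -366437 + 150300 = -216137$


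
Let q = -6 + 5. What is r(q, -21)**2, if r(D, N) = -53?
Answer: 2809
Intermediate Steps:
q = -1
r(q, -21)**2 = (-53)**2 = 2809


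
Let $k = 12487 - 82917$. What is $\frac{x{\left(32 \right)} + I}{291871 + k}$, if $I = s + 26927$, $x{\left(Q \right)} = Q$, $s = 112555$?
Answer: $\frac{139514}{221441} \approx 0.63003$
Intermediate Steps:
$k = -70430$
$I = 139482$ ($I = 112555 + 26927 = 139482$)
$\frac{x{\left(32 \right)} + I}{291871 + k} = \frac{32 + 139482}{291871 - 70430} = \frac{139514}{221441}$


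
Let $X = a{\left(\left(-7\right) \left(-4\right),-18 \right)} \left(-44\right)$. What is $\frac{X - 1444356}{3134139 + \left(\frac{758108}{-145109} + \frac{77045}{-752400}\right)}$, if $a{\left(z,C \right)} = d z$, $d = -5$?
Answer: $- \frac{1652865852242880}{3601944745217161} \approx -0.45888$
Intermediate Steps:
$a{\left(z,C \right)} = - 5 z$
$X = 6160$ ($X = - 5 \left(\left(-7\right) \left(-4\right)\right) \left(-44\right) = \left(-5\right) 28 \left(-44\right) = \left(-140\right) \left(-44\right) = 6160$)
$\frac{X - 1444356}{3134139 + \left(\frac{758108}{-145109} + \frac{77045}{-752400}\right)} = \frac{6160 - 1444356}{3134139 + \left(\frac{758108}{-145109} + \frac{77045}{-752400}\right)} = - \frac{1438196}{3134139 + \left(758108 \left(- \frac{1}{145109}\right) + 77045 \left(- \frac{1}{752400}\right)\right)} = - \frac{1438196}{3134139 - \frac{6121898759}{1149263280}} = - \frac{1438196}{\frac{3601944745217161}{1149263280}} = \left(-1438196\right) \frac{1149263280}{3601944745217161} = - \frac{1652865852242880}{3601944745217161}$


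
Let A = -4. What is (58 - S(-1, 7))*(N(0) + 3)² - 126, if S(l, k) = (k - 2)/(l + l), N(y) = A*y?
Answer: 837/2 ≈ 418.50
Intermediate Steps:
N(y) = -4*y
S(l, k) = (-2 + k)/(2*l) (S(l, k) = (-2 + k)/((2*l)) = (-2 + k)*(1/(2*l)) = (-2 + k)/(2*l))
(58 - S(-1, 7))*(N(0) + 3)² - 126 = (58 - (-2 + 7)/(2*(-1)))*(-4*0 + 3)² - 126 = (58 - (-1)*5/2)*(0 + 3)² - 126 = (58 - 1*(-5/2))*3² - 126 = (58 + 5/2)*9 - 126 = (121/2)*9 - 126 = 1089/2 - 126 = 837/2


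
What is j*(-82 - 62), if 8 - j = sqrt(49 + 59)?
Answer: -1152 + 864*sqrt(3) ≈ 344.49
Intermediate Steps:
j = 8 - 6*sqrt(3) (j = 8 - sqrt(49 + 59) = 8 - sqrt(108) = 8 - 6*sqrt(3) ≈ -2.3923)
j*(-82 - 62) = (8 - 6*sqrt(3))*(-82 - 62) = (8 - 6*sqrt(3))*(-144) = -1152 + 864*sqrt(3)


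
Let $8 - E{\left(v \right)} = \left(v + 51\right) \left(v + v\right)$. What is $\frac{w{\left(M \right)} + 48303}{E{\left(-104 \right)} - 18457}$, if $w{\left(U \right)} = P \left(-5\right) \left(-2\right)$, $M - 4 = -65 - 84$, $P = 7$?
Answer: $- \frac{48373}{29473} \approx -1.6413$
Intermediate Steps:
$M = -145$ ($M = 4 - 149 = -145$)
$E{\left(v \right)} = 8 - 2 v \left(51 + v\right)$ ($E{\left(v \right)} = 8 - \left(v + 51\right) \left(v + v\right) = 8 - \left(51 + v\right) 2 v = 8 - 2 v \left(51 + v\right)$)
$w{\left(U \right)} = 70$ ($w{\left(U \right)} = 7 \left(-5\right) \left(-2\right) = \left(-35\right) \left(-2\right) = 70$)
$\frac{w{\left(M \right)} + 48303}{E{\left(-104 \right)} - 18457} = \frac{70 + 48303}{\left(8 - -10608 - 2 \left(-104\right)^{2}\right) - 18457} = \frac{48373}{\left(8 + 10608 - 21632\right) - 18457} = \frac{48373}{-11016 - 18457} = \frac{48373}{-29473} = 48373 \left(- \frac{1}{29473}\right) = - \frac{48373}{29473}$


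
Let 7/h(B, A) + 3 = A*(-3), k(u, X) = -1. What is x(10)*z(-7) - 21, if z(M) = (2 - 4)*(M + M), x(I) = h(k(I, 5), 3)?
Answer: -112/3 ≈ -37.333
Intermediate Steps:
h(B, A) = 7/(-3 - 3*A) (h(B, A) = 7/(-3 + A*(-3)) = 7/(-3 - 3*A))
x(I) = -7/12 (x(I) = -7/(3 + 3*3) = -7/(3 + 9) = -7/12)
z(M) = -4*M
x(10)*z(-7) - 21 = -(-7)*(-7)/3 - 21 = -7/12*28 - 21 = -49/3 - 21 = -112/3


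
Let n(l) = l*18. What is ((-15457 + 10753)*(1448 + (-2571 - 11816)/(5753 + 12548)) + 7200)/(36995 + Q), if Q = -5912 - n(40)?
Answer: -1430526912/6387049 ≈ -223.97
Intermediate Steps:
n(l) = 18*l
Q = -6632 (Q = -5912 - 18*40 = -5912 - 1*720 = -5912 - 720 = -6632)
((-15457 + 10753)*(1448 + (-2571 - 11816)/(5753 + 12548)) + 7200)/(36995 + Q) = ((-15457 + 10753)*(1448 + (-2571 - 11816)/(5753 + 12548)) + 7200)/(36995 - 6632) = (-4704*(1448 - 14387/18301) + 7200)/30363 = (-4704*(1448 - 14387*1/18301) + 7200)*(1/30363) = (-4704*(1448 - 14387/18301) + 7200)*(1/30363) = (-4704*26485461/18301 + 7200)*(1/30363) = (-124587608544/18301 + 7200)*(1/30363) = -124455841344/18301*1/30363 = -1430526912/6387049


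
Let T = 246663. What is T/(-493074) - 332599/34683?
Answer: -6390775265/633380946 ≈ -10.090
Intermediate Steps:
T/(-493074) - 332599/34683 = 246663/(-493074) - 332599/34683 = 246663*(-1/493074) - 332599*1/34683 = -27407/54786 - 332599/34683 = -6390775265/633380946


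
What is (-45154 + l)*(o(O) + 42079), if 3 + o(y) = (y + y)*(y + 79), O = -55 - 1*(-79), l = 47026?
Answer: 88021440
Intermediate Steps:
O = 24 (O = -55 + 79 = 24)
o(y) = -3 + 2*y*(79 + y) (o(y) = -3 + (y + y)*(y + 79) = -3 + (2*y)*(79 + y) = -3 + 2*y*(79 + y))
(-45154 + l)*(o(O) + 42079) = (-45154 + 47026)*((-3 + 2*24² + 158*24) + 42079) = 1872*((-3 + 2*576 + 3792) + 42079) = 1872*((-3 + 1152 + 3792) + 42079) = 1872*(4941 + 42079) = 1872*47020 = 88021440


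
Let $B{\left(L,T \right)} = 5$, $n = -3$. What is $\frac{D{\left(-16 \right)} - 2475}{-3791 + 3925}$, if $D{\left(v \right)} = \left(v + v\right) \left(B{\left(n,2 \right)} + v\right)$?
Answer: $- \frac{2123}{134} \approx -15.843$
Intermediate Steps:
$D{\left(v \right)} = 2 v \left(5 + v\right)$ ($D{\left(v \right)} = \left(v + v\right) \left(5 + v\right) = 2 v \left(5 + v\right)$)
$\frac{D{\left(-16 \right)} - 2475}{-3791 + 3925} = \frac{2 \left(-16\right) \left(5 - 16\right) - 2475}{-3791 + 3925} = \frac{2 \left(-16\right) \left(-11\right) - 2475}{134} = \left(352 - 2475\right) \frac{1}{134} = \left(-2123\right) \frac{1}{134} = - \frac{2123}{134}$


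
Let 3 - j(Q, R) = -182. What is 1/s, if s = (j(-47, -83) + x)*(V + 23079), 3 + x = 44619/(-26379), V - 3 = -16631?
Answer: 8793/10227757303 ≈ 8.5972e-7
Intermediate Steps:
V = -16628 (V = 3 - 16631 = -16628)
j(Q, R) = 185 (j(Q, R) = 3 - 1*(-182) = 3 + 182 = 185)
x = -41252/8793 (x = -3 + 44619/(-26379) = -3 + 44619*(-1/26379) = -3 - 14873/8793 = -41252/8793 ≈ -4.6915)
s = 10227757303/8793 (s = (185 - 41252/8793)*(-16628 + 23079) = (1585453/8793)*6451 = 10227757303/8793 ≈ 1.1632e+6)
1/s = 1/(10227757303/8793) = 8793/10227757303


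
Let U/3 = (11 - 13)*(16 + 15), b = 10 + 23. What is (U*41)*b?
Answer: -251658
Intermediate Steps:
b = 33
U = -186 (U = 3*((11 - 13)*(16 + 15)) = 3*(-2*31) = 3*(-62) = -186)
(U*41)*b = -186*41*33 = -7626*33 = -251658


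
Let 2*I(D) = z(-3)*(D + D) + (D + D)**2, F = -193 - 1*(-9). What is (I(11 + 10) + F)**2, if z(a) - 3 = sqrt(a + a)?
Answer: 576475 + 31962*I*sqrt(6) ≈ 5.7648e+5 + 78291.0*I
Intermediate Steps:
z(a) = 3 + sqrt(2)*sqrt(a) (z(a) = 3 + sqrt(a + a) = 3 + sqrt(2*a) = 3 + sqrt(2)*sqrt(a))
F = -184 (F = -193 + 9 = -184)
I(D) = 2*D**2 + D*(3 + I*sqrt(6)) (I(D) = ((3 + sqrt(2)*sqrt(-3))*(D + D) + (D + D)**2)/2 = ((3 + sqrt(2)*(I*sqrt(3)))*(2*D) + (2*D)**2)/2 = ((3 + I*sqrt(6))*(2*D) + 4*D**2)/2 = (2*D*(3 + I*sqrt(6)) + 4*D**2)/2 = (4*D**2 + 2*D*(3 + I*sqrt(6)))/2 = 2*D**2 + D*(3 + I*sqrt(6)))
(I(11 + 10) + F)**2 = ((11 + 10)*(3 + 2*(11 + 10) + I*sqrt(6)) - 184)**2 = (21*(3 + 2*21 + I*sqrt(6)) - 184)**2 = (21*(3 + 42 + I*sqrt(6)) - 184)**2 = (21*(45 + I*sqrt(6)) - 184)**2 = ((945 + 21*I*sqrt(6)) - 184)**2 = (761 + 21*I*sqrt(6))**2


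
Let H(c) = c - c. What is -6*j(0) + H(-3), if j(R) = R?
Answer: 0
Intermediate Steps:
H(c) = 0
-6*j(0) + H(-3) = -6*0 + 0 = 0 + 0 = 0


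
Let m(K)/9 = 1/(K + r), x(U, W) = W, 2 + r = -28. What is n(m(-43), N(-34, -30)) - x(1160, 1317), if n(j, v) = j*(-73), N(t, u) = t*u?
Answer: -1308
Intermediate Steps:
r = -30 (r = -2 - 28 = -30)
m(K) = 9/(-30 + K) (m(K) = 9/(K - 30) = 9/(-30 + K))
n(j, v) = -73*j
n(m(-43), N(-34, -30)) - x(1160, 1317) = -657/(-30 - 43) - 1*1317 = -657/(-73) - 1317 = -657*(-1)/73 - 1317 = -73*(-9/73) - 1317 = 9 - 1317 = -1308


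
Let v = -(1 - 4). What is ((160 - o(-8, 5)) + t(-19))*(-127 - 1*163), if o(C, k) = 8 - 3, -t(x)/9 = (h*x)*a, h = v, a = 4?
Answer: -640030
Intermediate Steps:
v = 3 (v = -1*(-3) = 3)
h = 3
t(x) = -108*x (t(x) = -9*3*x*4 = -108*x)
o(C, k) = 5
((160 - o(-8, 5)) + t(-19))*(-127 - 1*163) = ((160 - 1*5) - 108*(-19))*(-127 - 1*163) = ((160 - 5) + 2052)*(-127 - 163) = (155 + 2052)*(-290) = 2207*(-290) = -640030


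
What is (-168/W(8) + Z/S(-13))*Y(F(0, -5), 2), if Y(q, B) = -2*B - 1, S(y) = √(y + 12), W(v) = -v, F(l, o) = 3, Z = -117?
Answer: -105 - 585*I ≈ -105.0 - 585.0*I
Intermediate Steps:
S(y) = √(12 + y)
Y(q, B) = -1 - 2*B
(-168/W(8) + Z/S(-13))*Y(F(0, -5), 2) = (-168/((-1*8)) - 117/√(12 - 13))*(-1 - 2*2) = (-168/(-8) - 117*(-I))*(-1 - 4) = (-168*(-⅛) - 117*(-I))*(-5) = (21 - (-117)*I)*(-5) = (21 + 117*I)*(-5) = -105 - 585*I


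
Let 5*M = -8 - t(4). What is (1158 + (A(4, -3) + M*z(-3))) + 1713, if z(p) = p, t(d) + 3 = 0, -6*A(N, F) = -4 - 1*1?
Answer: 17249/6 ≈ 2874.8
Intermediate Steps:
A(N, F) = 5/6 (A(N, F) = -(-4 - 1*1)/6 = -(-4 - 1)/6 = -1/6*(-5) = 5/6)
t(d) = -3 (t(d) = -3 + 0 = -3)
M = -1 (M = (-8 - 1*(-3))/5 = (-8 + 3)/5 = (1/5)*(-5) = -1)
(1158 + (A(4, -3) + M*z(-3))) + 1713 = (1158 + (5/6 - 1*(-3))) + 1713 = (1158 + (5/6 + 3)) + 1713 = (1158 + 23/6) + 1713 = 6971/6 + 1713 = 17249/6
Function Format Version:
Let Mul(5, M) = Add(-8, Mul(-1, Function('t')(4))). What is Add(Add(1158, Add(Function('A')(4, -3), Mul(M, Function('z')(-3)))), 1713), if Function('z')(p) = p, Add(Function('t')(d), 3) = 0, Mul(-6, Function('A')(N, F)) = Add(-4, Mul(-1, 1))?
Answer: Rational(17249, 6) ≈ 2874.8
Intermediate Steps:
Function('A')(N, F) = Rational(5, 6) (Function('A')(N, F) = Mul(Rational(-1, 6), Add(-4, Mul(-1, 1))) = Mul(Rational(-1, 6), Add(-4, -1)) = Mul(Rational(-1, 6), -5) = Rational(5, 6))
Function('t')(d) = -3 (Function('t')(d) = Add(-3, 0) = -3)
M = -1 (M = Mul(Rational(1, 5), Add(-8, Mul(-1, -3))) = Mul(Rational(1, 5), Add(-8, 3)) = Mul(Rational(1, 5), -5) = -1)
Add(Add(1158, Add(Function('A')(4, -3), Mul(M, Function('z')(-3)))), 1713) = Add(Add(1158, Add(Rational(5, 6), Mul(-1, -3))), 1713) = Add(Add(1158, Add(Rational(5, 6), 3)), 1713) = Add(Add(1158, Rational(23, 6)), 1713) = Add(Rational(6971, 6), 1713) = Rational(17249, 6)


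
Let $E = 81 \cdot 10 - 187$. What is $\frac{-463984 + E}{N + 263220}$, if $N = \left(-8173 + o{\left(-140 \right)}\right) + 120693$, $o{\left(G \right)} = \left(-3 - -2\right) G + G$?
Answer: $- \frac{463361}{375740} \approx -1.2332$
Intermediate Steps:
$o{\left(G \right)} = 0$ ($o{\left(G \right)} = \left(-3 + 2\right) G + G = - G + G = 0$)
$E = 623$ ($E = 810 - 187 = 623$)
$N = 112520$ ($N = \left(-8173 + 0\right) + 120693 = -8173 + 120693 = 112520$)
$\frac{-463984 + E}{N + 263220} = \frac{-463984 + 623}{112520 + 263220} = - \frac{463361}{375740}$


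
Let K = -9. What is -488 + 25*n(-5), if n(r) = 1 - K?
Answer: -238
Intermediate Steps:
n(r) = 10 (n(r) = 1 - 1*(-9) = 1 + 9 = 10)
-488 + 25*n(-5) = -488 + 25*10 = -488 + 250 = -238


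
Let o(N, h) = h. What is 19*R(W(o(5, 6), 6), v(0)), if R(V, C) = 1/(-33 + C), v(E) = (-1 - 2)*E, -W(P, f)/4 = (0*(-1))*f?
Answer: -19/33 ≈ -0.57576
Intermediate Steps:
W(P, f) = 0 (W(P, f) = -4*0*(-1)*f = -0*f = -4*0 = 0)
v(E) = -3*E
19*R(W(o(5, 6), 6), v(0)) = 19/(-33 - 3*0) = 19/(-33 + 0) = 19/(-33) = 19*(-1/33) = -19/33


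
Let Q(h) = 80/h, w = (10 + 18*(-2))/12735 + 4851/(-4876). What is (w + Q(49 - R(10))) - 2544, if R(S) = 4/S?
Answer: -4264152030727/1676588220 ≈ -2543.4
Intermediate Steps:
w = -61904261/62095860 (w = (10 - 36)*(1/12735) + 4851*(-1/4876) = -26*1/12735 - 4851/4876 = -26/12735 - 4851/4876 = -61904261/62095860 ≈ -0.99691)
(w + Q(49 - R(10))) - 2544 = (-61904261/62095860 + 80/(49 - 4/10)) - 2544 = (-61904261/62095860 + 80/(49 - 1*⅖)) - 2544 = (-61904261/62095860 + 80/(49 - ⅖)) - 2544 = (-61904261/62095860 + 80/(243/5)) - 2544 = (-61904261/62095860 + 80*(5/243)) - 2544 = (-61904261/62095860 + 400/243) - 2544 = 1088400953/1676588220 - 2544 = -4264152030727/1676588220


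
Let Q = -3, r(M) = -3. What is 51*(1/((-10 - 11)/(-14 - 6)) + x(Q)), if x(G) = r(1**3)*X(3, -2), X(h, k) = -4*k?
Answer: -8228/7 ≈ -1175.4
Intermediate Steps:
x(G) = -24 (x(G) = -(-12)*(-2) = -3*8 = -24)
51*(1/((-10 - 11)/(-14 - 6)) + x(Q)) = 51*(1/((-10 - 11)/(-14 - 6)) - 24) = 51*(1/(-21/(-20)) - 24) = 51*(1/(-21*(-1/20)) - 24) = 51*(1/(21/20) - 24) = 51*(20/21 - 24) = 51*(-484/21) = -8228/7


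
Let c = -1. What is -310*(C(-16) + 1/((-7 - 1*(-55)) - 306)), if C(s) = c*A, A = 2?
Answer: 80135/129 ≈ 621.20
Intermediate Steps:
C(s) = -2 (C(s) = -1*2 = -2)
-310*(C(-16) + 1/((-7 - 1*(-55)) - 306)) = -310*(-2 + 1/((-7 - 1*(-55)) - 306)) = -310*(-2 + 1/((-7 + 55) - 306)) = -310*(-2 + 1/(48 - 306)) = -310*(-2 + 1/(-258)) = -310*(-2 - 1/258) = -310*(-517/258) = 80135/129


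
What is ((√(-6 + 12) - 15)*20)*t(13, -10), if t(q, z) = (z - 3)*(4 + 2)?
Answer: 23400 - 1560*√6 ≈ 19579.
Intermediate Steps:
t(q, z) = -18 + 6*z (t(q, z) = (-3 + z)*6 = -18 + 6*z)
((√(-6 + 12) - 15)*20)*t(13, -10) = ((√(-6 + 12) - 15)*20)*(-18 + 6*(-10)) = ((√6 - 15)*20)*(-18 - 60) = ((-15 + √6)*20)*(-78) = (-300 + 20*√6)*(-78) = 23400 - 1560*√6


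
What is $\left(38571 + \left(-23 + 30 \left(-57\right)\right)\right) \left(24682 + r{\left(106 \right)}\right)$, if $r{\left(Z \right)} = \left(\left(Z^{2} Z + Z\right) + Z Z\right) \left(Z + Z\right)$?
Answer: $9390911604364$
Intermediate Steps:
$r{\left(Z \right)} = 2 Z \left(Z + Z^{2} + Z^{3}\right)$ ($r{\left(Z \right)} = \left(\left(Z^{3} + Z\right) + Z^{2}\right) 2 Z = \left(\left(Z + Z^{3}\right) + Z^{2}\right) 2 Z = \left(Z + Z^{2} + Z^{3}\right) 2 Z = 2 Z \left(Z + Z^{2} + Z^{3}\right)$)
$\left(38571 + \left(-23 + 30 \left(-57\right)\right)\right) \left(24682 + r{\left(106 \right)}\right) = \left(38571 + \left(-23 + 30 \left(-57\right)\right)\right) \left(24682 + 2 \cdot 106^{2} \left(1 + 106 + 106^{2}\right)\right) = \left(38571 - 1733\right) \left(24682 + 2 \cdot 11236 \left(1 + 106 + 11236\right)\right) = \left(38571 - 1733\right) \left(24682 + 2 \cdot 11236 \cdot 11343\right) = 36838 \left(24682 + 254899896\right) = 36838 \cdot 254924578 = 9390911604364$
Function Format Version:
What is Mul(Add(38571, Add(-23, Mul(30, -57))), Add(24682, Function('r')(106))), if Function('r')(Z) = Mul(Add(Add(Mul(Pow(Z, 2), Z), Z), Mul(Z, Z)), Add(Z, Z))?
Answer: 9390911604364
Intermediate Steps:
Function('r')(Z) = Mul(2, Z, Add(Z, Pow(Z, 2), Pow(Z, 3))) (Function('r')(Z) = Mul(Add(Add(Pow(Z, 3), Z), Pow(Z, 2)), Mul(2, Z)) = Mul(Add(Add(Z, Pow(Z, 3)), Pow(Z, 2)), Mul(2, Z)) = Mul(Add(Z, Pow(Z, 2), Pow(Z, 3)), Mul(2, Z)) = Mul(2, Z, Add(Z, Pow(Z, 2), Pow(Z, 3))))
Mul(Add(38571, Add(-23, Mul(30, -57))), Add(24682, Function('r')(106))) = Mul(Add(38571, Add(-23, Mul(30, -57))), Add(24682, Mul(2, Pow(106, 2), Add(1, 106, Pow(106, 2))))) = Mul(Add(38571, Add(-23, -1710)), Add(24682, Mul(2, 11236, Add(1, 106, 11236)))) = Mul(Add(38571, -1733), Add(24682, Mul(2, 11236, 11343))) = Mul(36838, Add(24682, 254899896)) = Mul(36838, 254924578) = 9390911604364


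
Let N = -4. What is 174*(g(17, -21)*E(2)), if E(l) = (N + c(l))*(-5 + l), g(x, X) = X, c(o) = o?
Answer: -21924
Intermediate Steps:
E(l) = (-5 + l)*(-4 + l) (E(l) = (-4 + l)*(-5 + l) = (-5 + l)*(-4 + l))
174*(g(17, -21)*E(2)) = 174*(-21*(20 + 2**2 - 9*2)) = 174*(-21*(20 + 4 - 18)) = 174*(-21*6) = 174*(-126) = -21924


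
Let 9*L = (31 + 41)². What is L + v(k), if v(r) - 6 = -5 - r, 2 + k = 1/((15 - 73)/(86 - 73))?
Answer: 33595/58 ≈ 579.22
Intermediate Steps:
L = 576 (L = (31 + 41)²/9 = (⅑)*72² = (⅑)*5184 = 576)
k = -129/58 (k = -2 + 1/((15 - 73)/(86 - 73)) = -2 + 1/(-58/13) = -2 - 13/58 = -129/58 ≈ -2.2241)
v(r) = 1 - r (v(r) = 6 + (-5 - r) = 1 - r)
L + v(k) = 576 + (1 - 1*(-129/58)) = 576 + (1 + 129/58) = 576 + 187/58 = 33595/58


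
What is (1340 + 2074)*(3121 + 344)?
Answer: 11829510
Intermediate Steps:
(1340 + 2074)*(3121 + 344) = 3414*3465 = 11829510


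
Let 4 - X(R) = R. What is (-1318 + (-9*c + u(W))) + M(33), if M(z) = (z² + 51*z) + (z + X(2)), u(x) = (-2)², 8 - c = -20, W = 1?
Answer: 1241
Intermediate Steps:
c = 28 (c = 8 - 1*(-20) = 8 + 20 = 28)
X(R) = 4 - R
u(x) = 4
M(z) = 2 + z² + 52*z (M(z) = (z² + 51*z) + (z + (4 - 1*2)) = (z² + 51*z) + (z + (4 - 2)) = (z² + 51*z) + (z + 2) = (z² + 51*z) + (2 + z) = 2 + z² + 52*z)
(-1318 + (-9*c + u(W))) + M(33) = (-1318 + (-9*28 + 4)) + (2 + 33² + 52*33) = (-1318 + (-252 + 4)) + (2 + 1089 + 1716) = (-1318 - 248) + 2807 = -1566 + 2807 = 1241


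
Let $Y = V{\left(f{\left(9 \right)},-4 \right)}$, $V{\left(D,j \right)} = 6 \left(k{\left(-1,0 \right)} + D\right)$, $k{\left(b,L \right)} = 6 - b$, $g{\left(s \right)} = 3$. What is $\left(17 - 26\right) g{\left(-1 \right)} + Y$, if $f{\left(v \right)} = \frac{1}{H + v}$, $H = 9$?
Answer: $\frac{46}{3} \approx 15.333$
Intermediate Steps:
$f{\left(v \right)} = \frac{1}{9 + v}$
$V{\left(D,j \right)} = 42 + 6 D$ ($V{\left(D,j \right)} = 6 \left(\left(6 - -1\right) + D\right) = 6 \left(\left(6 + 1\right) + D\right) = 6 \left(7 + D\right) = 42 + 6 D$)
$Y = \frac{127}{3}$ ($Y = 42 + \frac{6}{9 + 9} = 42 + \frac{6}{18} = 42 + 6 \cdot \frac{1}{18} = 42 + \frac{1}{3} = \frac{127}{3} \approx 42.333$)
$\left(17 - 26\right) g{\left(-1 \right)} + Y = \left(17 - 26\right) 3 + \frac{127}{3} = \left(-9\right) 3 + \frac{127}{3} = -27 + \frac{127}{3} = \frac{46}{3}$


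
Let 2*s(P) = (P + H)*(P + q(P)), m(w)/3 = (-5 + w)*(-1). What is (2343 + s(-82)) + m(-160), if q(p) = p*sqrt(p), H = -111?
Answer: 10751 + 7913*I*sqrt(82) ≈ 10751.0 + 71655.0*I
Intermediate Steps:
m(w) = 15 - 3*w (m(w) = 3*((-5 + w)*(-1)) = 3*(5 - w) = 15 - 3*w)
q(p) = p**(3/2)
s(P) = (-111 + P)*(P + P**(3/2))/2 (s(P) = ((P - 111)*(P + P**(3/2)))/2 = ((-111 + P)*(P + P**(3/2)))/2 = (-111 + P)*(P + P**(3/2))/2)
(2343 + s(-82)) + m(-160) = (2343 + ((1/2)*(-82)**2 + (-82)**(5/2)/2 - 111/2*(-82) - (-4551)*I*sqrt(82))) + (15 - 3*(-160)) = (2343 + ((1/2)*6724 + (6724*I*sqrt(82))/2 + 4551 - (-4551)*I*sqrt(82))) + (15 + 480) = (2343 + (3362 + 3362*I*sqrt(82) + 4551 + 4551*I*sqrt(82))) + 495 = (2343 + (7913 + 7913*I*sqrt(82))) + 495 = (10256 + 7913*I*sqrt(82)) + 495 = 10751 + 7913*I*sqrt(82)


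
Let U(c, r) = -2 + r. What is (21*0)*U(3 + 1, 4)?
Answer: 0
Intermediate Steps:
(21*0)*U(3 + 1, 4) = (21*0)*(-2 + 4) = 0*2 = 0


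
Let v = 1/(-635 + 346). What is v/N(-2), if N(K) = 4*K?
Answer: 1/2312 ≈ 0.00043253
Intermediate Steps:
v = -1/289 (v = 1/(-289) = -1/289 ≈ -0.0034602)
v/N(-2) = -1/(289*(4*(-2))) = -1/289/(-8) = -1/289*(-⅛) = 1/2312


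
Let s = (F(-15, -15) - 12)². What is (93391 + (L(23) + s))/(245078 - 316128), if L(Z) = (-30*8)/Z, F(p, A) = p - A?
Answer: -61459/46690 ≈ -1.3163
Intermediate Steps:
L(Z) = -240/Z
s = 144 (s = ((-15 - 1*(-15)) - 12)² = ((-15 + 15) - 12)² = (0 - 12)² = (-12)² = 144)
(93391 + (L(23) + s))/(245078 - 316128) = (93391 + (-240/23 + 144))/(245078 - 316128) = (93391 + (-240*1/23 + 144))/(-71050) = (93391 + (-240/23 + 144))*(-1/71050) = (93391 + 3072/23)*(-1/71050) = (2151065/23)*(-1/71050) = -61459/46690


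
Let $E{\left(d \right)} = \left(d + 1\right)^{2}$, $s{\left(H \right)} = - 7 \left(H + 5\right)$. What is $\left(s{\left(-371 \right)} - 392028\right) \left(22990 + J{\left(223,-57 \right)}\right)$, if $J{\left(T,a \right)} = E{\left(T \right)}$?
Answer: $-28495669356$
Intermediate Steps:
$s{\left(H \right)} = -35 - 7 H$ ($s{\left(H \right)} = - 7 \left(5 + H\right) = -35 - 7 H$)
$E{\left(d \right)} = \left(1 + d\right)^{2}$
$J{\left(T,a \right)} = \left(1 + T\right)^{2}$
$\left(s{\left(-371 \right)} - 392028\right) \left(22990 + J{\left(223,-57 \right)}\right) = \left(\left(-35 - -2597\right) - 392028\right) \left(22990 + \left(1 + 223\right)^{2}\right) = \left(\left(-35 + 2597\right) - 392028\right) \left(22990 + 224^{2}\right) = \left(2562 - 392028\right) \left(22990 + 50176\right) = \left(-389466\right) 73166 = -28495669356$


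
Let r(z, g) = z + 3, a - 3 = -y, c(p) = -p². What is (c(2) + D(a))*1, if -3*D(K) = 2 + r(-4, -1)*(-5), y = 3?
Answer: -19/3 ≈ -6.3333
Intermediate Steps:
a = 0 (a = 3 - 1*3 = 3 - 3 = 0)
r(z, g) = 3 + z
D(K) = -7/3 (D(K) = -(2 + (3 - 4)*(-5))/3 = -(2 - 1*(-5))/3 = -(2 + 5)/3 = -⅓*7 = -7/3)
(c(2) + D(a))*1 = (-1*2² - 7/3)*1 = (-1*4 - 7/3)*1 = (-4 - 7/3)*1 = -19/3*1 = -19/3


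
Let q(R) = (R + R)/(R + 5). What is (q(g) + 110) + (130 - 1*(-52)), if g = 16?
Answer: 6164/21 ≈ 293.52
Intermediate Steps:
q(R) = 2*R/(5 + R) (q(R) = (2*R)/(5 + R) = 2*R/(5 + R))
(q(g) + 110) + (130 - 1*(-52)) = (2*16/(5 + 16) + 110) + (130 - 1*(-52)) = (2*16/21 + 110) + (130 + 52) = (2*16*(1/21) + 110) + 182 = (32/21 + 110) + 182 = 2342/21 + 182 = 6164/21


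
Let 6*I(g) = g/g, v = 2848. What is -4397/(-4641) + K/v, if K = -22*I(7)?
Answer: 12505639/13217568 ≈ 0.94614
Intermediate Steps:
I(g) = ⅙ (I(g) = (g/g)/6 = (⅙)*1 = ⅙)
K = -11/3 (K = -22*⅙ = -11/3 ≈ -3.6667)
-4397/(-4641) + K/v = -4397/(-4641) - 11/3/2848 = -4397*(-1/4641) - 11/3*1/2848 = 4397/4641 - 11/8544 = 12505639/13217568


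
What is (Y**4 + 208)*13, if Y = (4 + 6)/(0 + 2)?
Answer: 10829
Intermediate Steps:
Y = 5 (Y = 10/2 = 10*(1/2) = 5)
(Y**4 + 208)*13 = (5**4 + 208)*13 = (625 + 208)*13 = 833*13 = 10829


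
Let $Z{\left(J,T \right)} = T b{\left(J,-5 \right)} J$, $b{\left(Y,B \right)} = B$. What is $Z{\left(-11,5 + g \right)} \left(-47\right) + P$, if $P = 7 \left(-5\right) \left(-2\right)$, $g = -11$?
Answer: $15580$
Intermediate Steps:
$Z{\left(J,T \right)} = - 5 J T$ ($Z{\left(J,T \right)} = T \left(-5\right) J = - 5 T J = - 5 J T$)
$P = 70$ ($P = \left(-35\right) \left(-2\right) = 70$)
$Z{\left(-11,5 + g \right)} \left(-47\right) + P = \left(-5\right) \left(-11\right) \left(5 - 11\right) \left(-47\right) + 70 = \left(-5\right) \left(-11\right) \left(-6\right) \left(-47\right) + 70 = \left(-330\right) \left(-47\right) + 70 = 15510 + 70 = 15580$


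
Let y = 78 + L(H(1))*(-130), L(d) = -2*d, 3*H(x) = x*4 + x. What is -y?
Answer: -1534/3 ≈ -511.33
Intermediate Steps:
H(x) = 5*x/3 (H(x) = (x*4 + x)/3 = (4*x + x)/3 = (5*x)/3 = 5*x/3)
y = 1534/3 (y = 78 - 10/3*(-130) = 78 + 1300/3 = 1534/3 ≈ 511.33)
-y = -1*1534/3 = -1534/3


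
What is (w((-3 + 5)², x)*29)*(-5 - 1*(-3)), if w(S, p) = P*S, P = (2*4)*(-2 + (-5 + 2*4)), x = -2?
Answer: -1856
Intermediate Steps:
P = 8 (P = 8*(-2 + (-5 + 8)) = 8*(-2 + 3) = 8*1 = 8)
w(S, p) = 8*S
(w((-3 + 5)², x)*29)*(-5 - 1*(-3)) = ((8*(-3 + 5)²)*29)*(-5 - 1*(-3)) = ((8*2²)*29)*(-5 + 3) = ((8*4)*29)*(-2) = (32*29)*(-2) = 928*(-2) = -1856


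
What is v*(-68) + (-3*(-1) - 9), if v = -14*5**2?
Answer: 23794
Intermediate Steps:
v = -350 (v = -14*25 = -350)
v*(-68) + (-3*(-1) - 9) = -350*(-68) + (-3*(-1) - 9) = 23800 + (3 - 9) = 23800 - 6 = 23794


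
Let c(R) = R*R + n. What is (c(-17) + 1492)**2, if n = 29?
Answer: 3276100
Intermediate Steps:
c(R) = 29 + R**2 (c(R) = R*R + 29 = R**2 + 29 = 29 + R**2)
(c(-17) + 1492)**2 = ((29 + (-17)**2) + 1492)**2 = ((29 + 289) + 1492)**2 = (318 + 1492)**2 = 1810**2 = 3276100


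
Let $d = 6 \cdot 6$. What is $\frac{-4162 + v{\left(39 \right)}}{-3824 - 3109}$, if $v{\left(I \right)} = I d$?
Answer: $\frac{2758}{6933} \approx 0.39781$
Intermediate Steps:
$d = 36$
$v{\left(I \right)} = 36 I$ ($v{\left(I \right)} = I 36 = 36 I$)
$\frac{-4162 + v{\left(39 \right)}}{-3824 - 3109} = \frac{-4162 + 36 \cdot 39}{-3824 - 3109} = \frac{-4162 + 1404}{-6933} = \left(-2758\right) \left(- \frac{1}{6933}\right) = \frac{2758}{6933}$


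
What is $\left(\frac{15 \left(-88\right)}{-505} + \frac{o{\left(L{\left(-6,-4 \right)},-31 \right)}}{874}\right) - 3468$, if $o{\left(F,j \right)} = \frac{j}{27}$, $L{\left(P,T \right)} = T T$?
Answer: $- \frac{8259397523}{2383398} \approx -3465.4$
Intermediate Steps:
$L{\left(P,T \right)} = T^{2}$
$o{\left(F,j \right)} = \frac{j}{27}$ ($o{\left(F,j \right)} = j \frac{1}{27} = \frac{j}{27}$)
$\left(\frac{15 \left(-88\right)}{-505} + \frac{o{\left(L{\left(-6,-4 \right)},-31 \right)}}{874}\right) - 3468 = \left(\frac{15 \left(-88\right)}{-505} + \frac{\frac{1}{27} \left(-31\right)}{874}\right) - 3468 = \left(\left(-1320\right) \left(- \frac{1}{505}\right) - \frac{31}{23598}\right) - 3468 = \left(\frac{264}{101} - \frac{31}{23598}\right) - 3468 = \frac{6226741}{2383398} - 3468 = - \frac{8259397523}{2383398}$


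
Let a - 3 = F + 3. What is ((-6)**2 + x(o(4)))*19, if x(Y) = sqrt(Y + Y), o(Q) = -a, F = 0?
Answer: 684 + 38*I*sqrt(3) ≈ 684.0 + 65.818*I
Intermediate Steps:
a = 6 (a = 3 + (0 + 3) = 3 + 3 = 6)
o(Q) = -6 (o(Q) = -1*6 = -6)
x(Y) = sqrt(2)*sqrt(Y) (x(Y) = sqrt(2*Y) = sqrt(2)*sqrt(Y))
((-6)**2 + x(o(4)))*19 = ((-6)**2 + sqrt(2)*sqrt(-6))*19 = (36 + sqrt(2)*(I*sqrt(6)))*19 = (36 + 2*I*sqrt(3))*19 = 684 + 38*I*sqrt(3)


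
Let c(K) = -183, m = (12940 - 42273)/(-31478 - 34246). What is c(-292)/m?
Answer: -12027492/29333 ≈ -410.03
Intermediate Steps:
m = 29333/65724 (m = -29333/(-65724) = -29333*(-1/65724) = 29333/65724 ≈ 0.44631)
c(-292)/m = -183/29333/65724 = -183*65724/29333 = -12027492/29333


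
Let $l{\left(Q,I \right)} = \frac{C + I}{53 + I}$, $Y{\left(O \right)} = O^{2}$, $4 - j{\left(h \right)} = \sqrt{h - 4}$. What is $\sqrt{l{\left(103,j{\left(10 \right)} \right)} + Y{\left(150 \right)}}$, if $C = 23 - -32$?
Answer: $\frac{\sqrt{1282559 - 22501 \sqrt{6}}}{\sqrt{57 - \sqrt{6}}} \approx 150.0$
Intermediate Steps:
$j{\left(h \right)} = 4 - \sqrt{-4 + h}$ ($j{\left(h \right)} = 4 - \sqrt{h - 4} = 4 - \sqrt{-4 + h}$)
$C = 55$ ($C = 23 + 32 = 55$)
$l{\left(Q,I \right)} = \frac{55 + I}{53 + I}$
$\sqrt{l{\left(103,j{\left(10 \right)} \right)} + Y{\left(150 \right)}} = \sqrt{\frac{55 + \left(4 - \sqrt{-4 + 10}\right)}{53 + \left(4 - \sqrt{-4 + 10}\right)} + 150^{2}} = \sqrt{\frac{55 + \left(4 - \sqrt{6}\right)}{53 + \left(4 - \sqrt{6}\right)} + 22500} = \sqrt{\frac{59 - \sqrt{6}}{57 - \sqrt{6}} + 22500} = \sqrt{22500 + \frac{59 - \sqrt{6}}{57 - \sqrt{6}}}$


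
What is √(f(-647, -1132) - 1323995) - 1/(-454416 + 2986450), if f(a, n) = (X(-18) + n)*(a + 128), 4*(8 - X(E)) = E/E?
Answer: -1/2532034 + I*√2962037/2 ≈ -3.9494e-7 + 860.53*I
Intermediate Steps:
X(E) = 31/4 (X(E) = 8 - E/(4*E) = 8 - ¼*1 = 8 - ¼ = 31/4)
f(a, n) = (128 + a)*(31/4 + n) (f(a, n) = (31/4 + n)*(a + 128) = (31/4 + n)*(128 + a) = (128 + a)*(31/4 + n))
√(f(-647, -1132) - 1323995) - 1/(-454416 + 2986450) = √((992 + 128*(-1132) + (31/4)*(-647) - 647*(-1132)) - 1323995) - 1/(-454416 + 2986450) = √((992 - 144896 - 20057/4 + 732404) - 1323995) - 1/2532034 = √(2333943/4 - 1323995) - 1*1/2532034 = √(-2962037/4) - 1/2532034 = I*√2962037/2 - 1/2532034 = -1/2532034 + I*√2962037/2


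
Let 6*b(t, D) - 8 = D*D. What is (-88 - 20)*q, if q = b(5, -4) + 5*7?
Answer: -4212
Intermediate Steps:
b(t, D) = 4/3 + D²/6 (b(t, D) = 4/3 + (D*D)/6 = 4/3 + D²/6)
q = 39 (q = (4/3 + (⅙)*(-4)²) + 5*7 = (4/3 + (⅙)*16) + 35 = (4/3 + 8/3) + 35 = 4 + 35 = 39)
(-88 - 20)*q = (-88 - 20)*39 = -108*39 = -4212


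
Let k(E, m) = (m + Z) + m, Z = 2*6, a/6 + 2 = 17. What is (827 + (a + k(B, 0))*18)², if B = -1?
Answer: 7091569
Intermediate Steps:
a = 90 (a = -12 + 6*17 = -12 + 102 = 90)
Z = 12
k(E, m) = 12 + 2*m (k(E, m) = (m + 12) + m = (12 + m) + m = 12 + 2*m)
(827 + (a + k(B, 0))*18)² = (827 + (90 + (12 + 2*0))*18)² = (827 + (90 + (12 + 0))*18)² = (827 + (90 + 12)*18)² = (827 + 102*18)² = (827 + 1836)² = 2663² = 7091569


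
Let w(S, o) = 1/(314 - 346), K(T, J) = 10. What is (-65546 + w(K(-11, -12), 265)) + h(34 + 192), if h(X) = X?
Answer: -2090241/32 ≈ -65320.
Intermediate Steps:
w(S, o) = -1/32 (w(S, o) = 1/(-32) = -1/32)
(-65546 + w(K(-11, -12), 265)) + h(34 + 192) = (-65546 - 1/32) + (34 + 192) = -2097473/32 + 226 = -2090241/32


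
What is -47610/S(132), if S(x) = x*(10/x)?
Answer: -4761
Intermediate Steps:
S(x) = 10
-47610/S(132) = -47610/10 = -47610*⅒ = -4761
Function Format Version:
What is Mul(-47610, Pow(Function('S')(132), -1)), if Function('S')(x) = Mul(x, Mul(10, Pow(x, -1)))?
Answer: -4761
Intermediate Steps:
Function('S')(x) = 10
Mul(-47610, Pow(Function('S')(132), -1)) = Mul(-47610, Pow(10, -1)) = Mul(-47610, Rational(1, 10)) = -4761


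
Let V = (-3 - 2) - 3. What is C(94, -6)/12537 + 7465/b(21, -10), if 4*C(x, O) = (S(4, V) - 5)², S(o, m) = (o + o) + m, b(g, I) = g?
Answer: 2546635/7164 ≈ 355.48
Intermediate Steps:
V = -8 (V = -5 - 3 = -8)
S(o, m) = m + 2*o (S(o, m) = 2*o + m = m + 2*o)
C(x, O) = 25/4 (C(x, O) = ((-8 + 2*4) - 5)²/4 = ((-8 + 8) - 5)²/4 = (0 - 5)²/4 = (¼)*(-5)² = (¼)*25 = 25/4)
C(94, -6)/12537 + 7465/b(21, -10) = (25/4)/12537 + 7465/21 = (25/4)*(1/12537) + 7465*(1/21) = 25/50148 + 7465/21 = 2546635/7164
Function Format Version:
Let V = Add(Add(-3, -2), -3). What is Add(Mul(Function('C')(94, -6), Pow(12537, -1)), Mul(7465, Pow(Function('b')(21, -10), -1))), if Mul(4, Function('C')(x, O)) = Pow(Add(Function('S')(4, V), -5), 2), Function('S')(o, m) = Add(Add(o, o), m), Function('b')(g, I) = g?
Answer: Rational(2546635, 7164) ≈ 355.48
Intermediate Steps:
V = -8 (V = Add(-5, -3) = -8)
Function('S')(o, m) = Add(m, Mul(2, o)) (Function('S')(o, m) = Add(Mul(2, o), m) = Add(m, Mul(2, o)))
Function('C')(x, O) = Rational(25, 4) (Function('C')(x, O) = Mul(Rational(1, 4), Pow(Add(Add(-8, Mul(2, 4)), -5), 2)) = Mul(Rational(1, 4), Pow(Add(Add(-8, 8), -5), 2)) = Mul(Rational(1, 4), Pow(Add(0, -5), 2)) = Mul(Rational(1, 4), Pow(-5, 2)) = Mul(Rational(1, 4), 25) = Rational(25, 4))
Add(Mul(Function('C')(94, -6), Pow(12537, -1)), Mul(7465, Pow(Function('b')(21, -10), -1))) = Add(Mul(Rational(25, 4), Pow(12537, -1)), Mul(7465, Pow(21, -1))) = Add(Mul(Rational(25, 4), Rational(1, 12537)), Mul(7465, Rational(1, 21))) = Add(Rational(25, 50148), Rational(7465, 21)) = Rational(2546635, 7164)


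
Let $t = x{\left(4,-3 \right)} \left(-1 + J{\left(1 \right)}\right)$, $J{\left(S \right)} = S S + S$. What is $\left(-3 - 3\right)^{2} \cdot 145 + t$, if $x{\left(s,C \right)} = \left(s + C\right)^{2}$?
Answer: $5221$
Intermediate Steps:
$x{\left(s,C \right)} = \left(C + s\right)^{2}$
$J{\left(S \right)} = S + S^{2}$ ($J{\left(S \right)} = S^{2} + S = S + S^{2}$)
$t = 1$ ($t = \left(-3 + 4\right)^{2} \left(-1 + 1 \left(1 + 1\right)\right) = 1^{2} \left(-1 + 1 \cdot 2\right) = 1 \left(-1 + 2\right) = 1 \cdot 1 = 1$)
$\left(-3 - 3\right)^{2} \cdot 145 + t = \left(-3 - 3\right)^{2} \cdot 145 + 1 = \left(-6\right)^{2} \cdot 145 + 1 = 36 \cdot 145 + 1 = 5220 + 1 = 5221$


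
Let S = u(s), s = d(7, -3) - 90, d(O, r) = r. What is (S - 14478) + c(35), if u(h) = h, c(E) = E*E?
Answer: -13346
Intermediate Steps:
c(E) = E**2
s = -93 (s = -3 - 90 = -93)
S = -93
(S - 14478) + c(35) = (-93 - 14478) + 35**2 = -14571 + 1225 = -13346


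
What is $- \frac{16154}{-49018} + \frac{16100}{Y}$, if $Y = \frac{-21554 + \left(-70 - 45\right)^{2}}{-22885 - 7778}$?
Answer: $\frac{12099530692033}{204135461} \approx 59272.0$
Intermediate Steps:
$Y = \frac{8329}{30663}$ ($Y = \frac{-21554 + \left(-115\right)^{2}}{-30663} = \left(-21554 + 13225\right) \left(- \frac{1}{30663}\right) = \left(-8329\right) \left(- \frac{1}{30663}\right) = \frac{8329}{30663} \approx 0.27163$)
$- \frac{16154}{-49018} + \frac{16100}{Y} = - \frac{16154}{-49018} + \frac{16100}{\frac{8329}{30663}} = \left(-16154\right) \left(- \frac{1}{49018}\right) + 16100 \cdot \frac{30663}{8329} = \frac{8077}{24509} + \frac{493674300}{8329} = \frac{12099530692033}{204135461}$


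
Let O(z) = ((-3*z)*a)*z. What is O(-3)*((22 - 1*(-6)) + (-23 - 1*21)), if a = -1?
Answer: -432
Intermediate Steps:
O(z) = 3*z**2 (O(z) = (-3*z*(-1))*z = (3*z)*z = 3*z**2)
O(-3)*((22 - 1*(-6)) + (-23 - 1*21)) = (3*(-3)**2)*((22 - 1*(-6)) + (-23 - 1*21)) = (3*9)*((22 + 6) + (-23 - 21)) = 27*(28 - 44) = 27*(-16) = -432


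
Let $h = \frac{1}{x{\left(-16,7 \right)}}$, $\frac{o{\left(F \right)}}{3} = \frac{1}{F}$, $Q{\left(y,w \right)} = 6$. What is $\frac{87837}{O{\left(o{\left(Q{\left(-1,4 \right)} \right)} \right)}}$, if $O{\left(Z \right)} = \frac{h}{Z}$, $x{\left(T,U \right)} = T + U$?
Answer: $- \frac{790533}{2} \approx -3.9527 \cdot 10^{5}$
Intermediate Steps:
$o{\left(F \right)} = \frac{3}{F}$
$h = - \frac{1}{9}$ ($h = \frac{1}{-16 + 7} = \frac{1}{-9} = - \frac{1}{9} \approx -0.11111$)
$O{\left(Z \right)} = - \frac{1}{9 Z}$
$\frac{87837}{O{\left(o{\left(Q{\left(-1,4 \right)} \right)} \right)}} = \frac{87837}{\left(- \frac{1}{9}\right) \frac{1}{3 \cdot \frac{1}{6}}} = \frac{87837}{\left(- \frac{1}{9}\right) \frac{1}{\frac{1}{2}}} = \frac{87837}{\left(- \frac{1}{9}\right) 2} = \frac{87837}{- \frac{2}{9}} = 87837 \left(- \frac{9}{2}\right) = - \frac{790533}{2}$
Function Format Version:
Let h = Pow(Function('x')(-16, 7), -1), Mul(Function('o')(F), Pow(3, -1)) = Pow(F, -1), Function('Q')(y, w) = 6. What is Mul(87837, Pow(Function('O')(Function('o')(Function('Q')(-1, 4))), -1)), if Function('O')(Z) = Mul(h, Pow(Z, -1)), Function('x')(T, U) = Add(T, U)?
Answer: Rational(-790533, 2) ≈ -3.9527e+5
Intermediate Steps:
Function('o')(F) = Mul(3, Pow(F, -1))
h = Rational(-1, 9) (h = Pow(Add(-16, 7), -1) = Pow(-9, -1) = Rational(-1, 9) ≈ -0.11111)
Function('O')(Z) = Mul(Rational(-1, 9), Pow(Z, -1))
Mul(87837, Pow(Function('O')(Function('o')(Function('Q')(-1, 4))), -1)) = Mul(87837, Pow(Mul(Rational(-1, 9), Pow(Mul(3, Pow(6, -1)), -1)), -1)) = Mul(87837, Pow(Mul(Rational(-1, 9), Pow(Mul(3, Rational(1, 6)), -1)), -1)) = Mul(87837, Pow(Mul(Rational(-1, 9), Pow(Rational(1, 2), -1)), -1)) = Mul(87837, Pow(Mul(Rational(-1, 9), 2), -1)) = Mul(87837, Pow(Rational(-2, 9), -1)) = Mul(87837, Rational(-9, 2)) = Rational(-790533, 2)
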